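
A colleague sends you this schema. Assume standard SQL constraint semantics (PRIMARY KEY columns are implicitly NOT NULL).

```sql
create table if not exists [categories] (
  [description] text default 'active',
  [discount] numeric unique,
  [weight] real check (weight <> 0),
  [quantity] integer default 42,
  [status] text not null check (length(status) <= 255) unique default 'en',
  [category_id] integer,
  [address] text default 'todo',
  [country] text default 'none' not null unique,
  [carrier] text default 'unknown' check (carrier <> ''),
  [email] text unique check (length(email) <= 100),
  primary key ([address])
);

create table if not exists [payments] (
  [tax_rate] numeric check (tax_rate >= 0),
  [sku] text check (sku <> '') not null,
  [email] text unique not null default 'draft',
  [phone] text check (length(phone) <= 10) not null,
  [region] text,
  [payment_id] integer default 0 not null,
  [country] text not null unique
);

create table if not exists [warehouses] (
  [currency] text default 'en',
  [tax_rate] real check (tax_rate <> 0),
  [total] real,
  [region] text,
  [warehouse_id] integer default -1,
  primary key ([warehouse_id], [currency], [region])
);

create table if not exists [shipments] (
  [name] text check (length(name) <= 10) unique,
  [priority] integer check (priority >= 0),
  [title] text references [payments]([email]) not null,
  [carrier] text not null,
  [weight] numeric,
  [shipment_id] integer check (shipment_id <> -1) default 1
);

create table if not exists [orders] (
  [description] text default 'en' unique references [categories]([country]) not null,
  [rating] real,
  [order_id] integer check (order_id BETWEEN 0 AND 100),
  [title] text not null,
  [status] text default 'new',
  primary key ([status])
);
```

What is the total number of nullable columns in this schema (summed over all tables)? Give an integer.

categories: 7 nullable (description, discount, weight, quantity, category_id, carrier, email — PK (address) and explicit NOT NULL columns excluded).
payments: 2 nullable (tax_rate, region — PK none and explicit NOT NULL columns excluded).
warehouses: 2 nullable (tax_rate, total — PK (warehouse_id, currency, region) and explicit NOT NULL columns excluded).
shipments: 4 nullable (name, priority, weight, shipment_id — PK none and explicit NOT NULL columns excluded).
orders: 2 nullable (rating, order_id — PK (status) and explicit NOT NULL columns excluded).
Total: 7 + 2 + 2 + 4 + 2 = 17.

17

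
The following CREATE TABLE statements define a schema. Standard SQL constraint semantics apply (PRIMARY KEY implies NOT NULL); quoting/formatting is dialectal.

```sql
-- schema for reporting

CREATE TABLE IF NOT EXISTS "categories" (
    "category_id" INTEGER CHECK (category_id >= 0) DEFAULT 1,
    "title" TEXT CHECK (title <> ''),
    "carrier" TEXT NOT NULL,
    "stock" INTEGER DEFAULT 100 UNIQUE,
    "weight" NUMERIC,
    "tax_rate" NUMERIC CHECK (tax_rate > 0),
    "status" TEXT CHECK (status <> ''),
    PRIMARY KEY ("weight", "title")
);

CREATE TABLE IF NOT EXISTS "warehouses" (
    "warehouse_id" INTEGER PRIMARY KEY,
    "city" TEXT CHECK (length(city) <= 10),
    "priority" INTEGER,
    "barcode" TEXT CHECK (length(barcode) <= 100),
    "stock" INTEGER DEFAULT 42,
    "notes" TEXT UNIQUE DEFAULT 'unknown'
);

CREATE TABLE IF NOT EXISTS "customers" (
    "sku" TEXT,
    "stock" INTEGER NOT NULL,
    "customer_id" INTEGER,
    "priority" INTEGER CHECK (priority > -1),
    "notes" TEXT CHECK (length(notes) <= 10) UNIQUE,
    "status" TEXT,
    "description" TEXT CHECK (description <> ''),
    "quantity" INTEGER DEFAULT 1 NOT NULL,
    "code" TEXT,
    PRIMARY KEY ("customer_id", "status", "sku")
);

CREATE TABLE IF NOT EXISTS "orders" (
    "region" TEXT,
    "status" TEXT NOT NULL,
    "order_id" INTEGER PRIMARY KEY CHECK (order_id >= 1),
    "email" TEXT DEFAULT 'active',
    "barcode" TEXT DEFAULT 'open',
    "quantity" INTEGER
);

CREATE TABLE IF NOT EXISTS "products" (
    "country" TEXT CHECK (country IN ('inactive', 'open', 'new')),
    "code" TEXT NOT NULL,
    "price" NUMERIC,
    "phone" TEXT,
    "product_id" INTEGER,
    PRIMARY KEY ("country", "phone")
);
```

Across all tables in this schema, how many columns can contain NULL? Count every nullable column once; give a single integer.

categories: 4 nullable (category_id, stock, tax_rate, status — PK (weight, title) and explicit NOT NULL columns excluded).
warehouses: 5 nullable (city, priority, barcode, stock, notes — PK (warehouse_id) and explicit NOT NULL columns excluded).
customers: 4 nullable (priority, notes, description, code — PK (customer_id, status, sku) and explicit NOT NULL columns excluded).
orders: 4 nullable (region, email, barcode, quantity — PK (order_id) and explicit NOT NULL columns excluded).
products: 2 nullable (price, product_id — PK (country, phone) and explicit NOT NULL columns excluded).
Total: 4 + 5 + 4 + 4 + 2 = 19.

19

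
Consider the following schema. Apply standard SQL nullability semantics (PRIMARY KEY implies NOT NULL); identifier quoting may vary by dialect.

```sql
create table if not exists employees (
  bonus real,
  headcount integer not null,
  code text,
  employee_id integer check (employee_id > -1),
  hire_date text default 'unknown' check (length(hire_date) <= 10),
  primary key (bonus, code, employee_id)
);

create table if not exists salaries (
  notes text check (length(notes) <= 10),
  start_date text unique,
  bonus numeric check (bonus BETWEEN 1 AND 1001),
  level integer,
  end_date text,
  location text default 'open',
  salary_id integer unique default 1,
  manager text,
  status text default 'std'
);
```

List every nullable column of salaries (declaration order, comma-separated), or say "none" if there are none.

- notes: CHECK does not forbid NULL (a CHECK constraint passes when its expression is NULL) → nullable.
- start_date: UNIQUE does not imply NOT NULL → nullable.
- bonus: CHECK does not forbid NULL (a CHECK constraint passes when its expression is NULL) → nullable.
- level: no NOT NULL constraint applies → nullable.
- end_date: no NOT NULL constraint applies → nullable.
- location: DEFAULT only fills an omitted column; an explicit NULL is still allowed → nullable.
- salary_id: UNIQUE does not imply NOT NULL → nullable.
- manager: no NOT NULL constraint applies → nullable.
- status: DEFAULT only fills an omitted column; an explicit NULL is still allowed → nullable.

notes, start_date, bonus, level, end_date, location, salary_id, manager, status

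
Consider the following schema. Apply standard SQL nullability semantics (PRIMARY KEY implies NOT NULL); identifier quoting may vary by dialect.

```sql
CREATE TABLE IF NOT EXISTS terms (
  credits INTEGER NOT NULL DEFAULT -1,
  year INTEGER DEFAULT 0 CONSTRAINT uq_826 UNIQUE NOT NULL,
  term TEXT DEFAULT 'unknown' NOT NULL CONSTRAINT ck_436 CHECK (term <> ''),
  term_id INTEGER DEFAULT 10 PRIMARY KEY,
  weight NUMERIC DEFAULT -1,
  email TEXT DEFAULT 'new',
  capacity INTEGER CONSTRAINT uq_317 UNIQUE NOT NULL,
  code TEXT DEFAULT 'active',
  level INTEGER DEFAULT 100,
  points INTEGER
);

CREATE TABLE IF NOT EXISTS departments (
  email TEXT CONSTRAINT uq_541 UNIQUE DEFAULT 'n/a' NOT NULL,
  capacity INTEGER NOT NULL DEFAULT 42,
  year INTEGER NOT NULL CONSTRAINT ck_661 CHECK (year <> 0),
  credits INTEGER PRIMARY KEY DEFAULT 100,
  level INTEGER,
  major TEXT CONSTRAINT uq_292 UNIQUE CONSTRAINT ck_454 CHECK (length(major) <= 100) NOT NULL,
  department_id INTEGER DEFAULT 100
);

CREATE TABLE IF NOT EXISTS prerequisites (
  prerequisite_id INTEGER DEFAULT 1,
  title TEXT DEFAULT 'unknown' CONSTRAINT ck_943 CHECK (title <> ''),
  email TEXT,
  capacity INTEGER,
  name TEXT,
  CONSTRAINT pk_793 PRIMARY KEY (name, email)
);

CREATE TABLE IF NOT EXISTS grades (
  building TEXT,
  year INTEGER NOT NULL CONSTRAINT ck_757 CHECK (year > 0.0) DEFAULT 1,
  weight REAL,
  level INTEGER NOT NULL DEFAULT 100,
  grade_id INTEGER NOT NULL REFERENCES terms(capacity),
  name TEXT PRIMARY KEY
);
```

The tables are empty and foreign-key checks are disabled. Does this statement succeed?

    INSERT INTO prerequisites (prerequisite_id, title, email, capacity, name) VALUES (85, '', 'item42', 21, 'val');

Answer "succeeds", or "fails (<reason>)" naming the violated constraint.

The value '' for title violates CHECK (title <> '').

fails (CHECK on title)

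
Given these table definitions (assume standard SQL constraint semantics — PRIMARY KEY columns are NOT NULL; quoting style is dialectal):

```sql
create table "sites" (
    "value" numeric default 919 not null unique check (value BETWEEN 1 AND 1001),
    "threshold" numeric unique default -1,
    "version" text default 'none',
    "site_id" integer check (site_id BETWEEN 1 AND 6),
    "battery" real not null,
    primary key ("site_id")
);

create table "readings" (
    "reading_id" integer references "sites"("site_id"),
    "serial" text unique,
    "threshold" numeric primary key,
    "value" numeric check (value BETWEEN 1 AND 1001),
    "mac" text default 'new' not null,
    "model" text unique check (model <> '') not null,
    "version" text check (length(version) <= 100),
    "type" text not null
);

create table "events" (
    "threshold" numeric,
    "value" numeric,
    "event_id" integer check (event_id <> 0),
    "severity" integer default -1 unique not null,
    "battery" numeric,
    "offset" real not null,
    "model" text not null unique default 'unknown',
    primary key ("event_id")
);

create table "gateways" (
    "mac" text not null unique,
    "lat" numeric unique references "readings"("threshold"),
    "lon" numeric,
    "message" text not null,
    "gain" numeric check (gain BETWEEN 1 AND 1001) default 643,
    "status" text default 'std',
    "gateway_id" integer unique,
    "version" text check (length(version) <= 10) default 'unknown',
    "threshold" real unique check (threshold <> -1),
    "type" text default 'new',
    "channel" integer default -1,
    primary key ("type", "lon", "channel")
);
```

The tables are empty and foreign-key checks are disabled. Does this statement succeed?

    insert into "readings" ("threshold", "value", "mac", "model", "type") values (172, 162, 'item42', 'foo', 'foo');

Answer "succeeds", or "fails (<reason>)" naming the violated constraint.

succeeds

NOT NULL columns: mac is supplied; model is supplied; threshold is supplied; type is supplied.
CHECK constraints: 162 satisfies (value BETWEEN 1 AND 1001); 'foo' satisfies (model <> '').
No constraint is violated.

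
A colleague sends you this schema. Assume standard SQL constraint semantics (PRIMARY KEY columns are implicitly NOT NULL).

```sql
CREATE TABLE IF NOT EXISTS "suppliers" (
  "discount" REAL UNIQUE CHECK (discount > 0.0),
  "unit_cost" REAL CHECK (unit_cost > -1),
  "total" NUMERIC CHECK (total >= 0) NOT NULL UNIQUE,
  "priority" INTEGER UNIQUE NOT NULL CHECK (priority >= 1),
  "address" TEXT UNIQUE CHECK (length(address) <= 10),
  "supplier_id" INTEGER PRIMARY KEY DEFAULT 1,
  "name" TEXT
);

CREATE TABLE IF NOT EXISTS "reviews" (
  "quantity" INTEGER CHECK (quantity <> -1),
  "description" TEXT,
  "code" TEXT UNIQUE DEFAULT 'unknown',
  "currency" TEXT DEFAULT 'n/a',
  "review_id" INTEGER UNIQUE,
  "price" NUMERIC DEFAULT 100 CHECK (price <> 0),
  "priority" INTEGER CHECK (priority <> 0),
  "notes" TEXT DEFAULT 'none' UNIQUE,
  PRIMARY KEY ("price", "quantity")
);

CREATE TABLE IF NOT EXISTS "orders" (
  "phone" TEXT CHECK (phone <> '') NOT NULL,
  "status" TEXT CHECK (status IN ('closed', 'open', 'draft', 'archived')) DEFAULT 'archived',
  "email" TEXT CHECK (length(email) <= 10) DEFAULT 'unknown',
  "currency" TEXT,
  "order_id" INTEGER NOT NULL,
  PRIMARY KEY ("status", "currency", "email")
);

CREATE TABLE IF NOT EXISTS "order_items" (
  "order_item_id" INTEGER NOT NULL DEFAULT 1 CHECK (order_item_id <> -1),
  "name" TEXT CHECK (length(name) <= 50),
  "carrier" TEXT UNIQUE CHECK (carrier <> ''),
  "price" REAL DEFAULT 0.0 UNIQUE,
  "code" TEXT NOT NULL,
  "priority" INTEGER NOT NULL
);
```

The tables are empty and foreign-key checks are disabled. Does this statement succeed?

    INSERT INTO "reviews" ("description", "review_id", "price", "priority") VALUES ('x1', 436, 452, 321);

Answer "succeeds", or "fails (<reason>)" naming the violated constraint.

fails (NOT NULL on quantity)

quantity is omitted from the column list and has no DEFAULT, so it would receive NULL.
But quantity is part of the PRIMARY KEY (implied NOT NULL).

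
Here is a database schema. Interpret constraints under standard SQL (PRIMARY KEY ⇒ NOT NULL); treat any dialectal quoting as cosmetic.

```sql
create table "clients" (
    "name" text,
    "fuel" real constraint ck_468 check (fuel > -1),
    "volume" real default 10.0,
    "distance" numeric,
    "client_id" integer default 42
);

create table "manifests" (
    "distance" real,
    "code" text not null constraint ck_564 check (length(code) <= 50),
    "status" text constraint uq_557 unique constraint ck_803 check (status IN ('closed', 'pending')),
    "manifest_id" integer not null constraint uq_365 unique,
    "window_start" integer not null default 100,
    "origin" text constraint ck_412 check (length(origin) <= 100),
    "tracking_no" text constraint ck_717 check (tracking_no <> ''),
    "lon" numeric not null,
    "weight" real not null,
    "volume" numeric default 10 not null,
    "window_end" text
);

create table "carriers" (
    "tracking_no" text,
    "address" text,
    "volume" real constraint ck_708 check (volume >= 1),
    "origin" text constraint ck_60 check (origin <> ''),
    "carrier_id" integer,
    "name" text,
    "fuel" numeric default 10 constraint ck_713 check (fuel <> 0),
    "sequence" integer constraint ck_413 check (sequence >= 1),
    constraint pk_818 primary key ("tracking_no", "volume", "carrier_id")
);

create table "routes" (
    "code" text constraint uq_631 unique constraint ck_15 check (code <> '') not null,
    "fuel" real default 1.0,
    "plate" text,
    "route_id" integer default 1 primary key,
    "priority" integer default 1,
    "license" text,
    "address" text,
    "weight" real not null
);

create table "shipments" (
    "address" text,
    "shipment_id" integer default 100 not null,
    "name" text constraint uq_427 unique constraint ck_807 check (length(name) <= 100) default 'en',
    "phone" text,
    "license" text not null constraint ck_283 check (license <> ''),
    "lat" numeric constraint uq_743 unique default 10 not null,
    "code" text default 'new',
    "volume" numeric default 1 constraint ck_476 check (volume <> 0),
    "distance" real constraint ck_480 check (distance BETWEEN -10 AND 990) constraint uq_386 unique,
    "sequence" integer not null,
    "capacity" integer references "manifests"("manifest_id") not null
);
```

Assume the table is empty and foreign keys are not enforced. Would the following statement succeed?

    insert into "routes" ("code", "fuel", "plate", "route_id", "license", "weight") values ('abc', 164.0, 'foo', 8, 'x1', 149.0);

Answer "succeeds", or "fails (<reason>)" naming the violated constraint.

NOT NULL columns: code is supplied; route_id is supplied; weight is supplied.
CHECK constraints: 'abc' satisfies (code <> '').
No constraint is violated.

succeeds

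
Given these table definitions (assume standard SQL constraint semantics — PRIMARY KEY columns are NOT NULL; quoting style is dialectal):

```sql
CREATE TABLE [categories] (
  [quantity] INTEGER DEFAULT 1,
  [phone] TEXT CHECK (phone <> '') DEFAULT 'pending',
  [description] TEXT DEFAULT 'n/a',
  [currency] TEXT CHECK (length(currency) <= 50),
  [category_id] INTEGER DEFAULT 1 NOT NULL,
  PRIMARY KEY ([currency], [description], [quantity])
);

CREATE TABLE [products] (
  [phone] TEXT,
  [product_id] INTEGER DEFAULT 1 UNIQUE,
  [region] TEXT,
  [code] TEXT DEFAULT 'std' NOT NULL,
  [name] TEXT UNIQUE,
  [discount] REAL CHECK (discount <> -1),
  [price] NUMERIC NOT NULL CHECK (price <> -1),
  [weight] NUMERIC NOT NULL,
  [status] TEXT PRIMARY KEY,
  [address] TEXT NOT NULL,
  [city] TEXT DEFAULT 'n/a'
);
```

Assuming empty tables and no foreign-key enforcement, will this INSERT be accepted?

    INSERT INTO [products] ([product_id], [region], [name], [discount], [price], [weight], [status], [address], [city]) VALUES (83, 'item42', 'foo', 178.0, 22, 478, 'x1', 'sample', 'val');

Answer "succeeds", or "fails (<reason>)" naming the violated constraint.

succeeds

NOT NULL columns: address is supplied; code defaults to 'std'; price is supplied; status is supplied; weight is supplied.
CHECK constraints: 178.0 satisfies (discount <> -1); 22 satisfies (price <> -1).
No constraint is violated.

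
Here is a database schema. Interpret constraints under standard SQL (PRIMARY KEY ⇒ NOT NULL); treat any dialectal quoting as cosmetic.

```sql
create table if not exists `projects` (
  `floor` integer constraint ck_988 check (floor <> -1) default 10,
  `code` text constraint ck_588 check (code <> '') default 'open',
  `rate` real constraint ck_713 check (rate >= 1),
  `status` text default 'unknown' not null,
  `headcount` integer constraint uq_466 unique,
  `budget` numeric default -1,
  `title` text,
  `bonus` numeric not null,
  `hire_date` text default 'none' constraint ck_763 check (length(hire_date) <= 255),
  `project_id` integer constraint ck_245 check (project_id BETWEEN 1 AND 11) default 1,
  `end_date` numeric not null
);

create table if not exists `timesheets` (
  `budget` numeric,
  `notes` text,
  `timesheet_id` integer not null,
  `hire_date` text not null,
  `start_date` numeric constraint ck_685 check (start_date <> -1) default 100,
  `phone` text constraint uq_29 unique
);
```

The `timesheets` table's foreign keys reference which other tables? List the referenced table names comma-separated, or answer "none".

none

No column in timesheets has a REFERENCES clause.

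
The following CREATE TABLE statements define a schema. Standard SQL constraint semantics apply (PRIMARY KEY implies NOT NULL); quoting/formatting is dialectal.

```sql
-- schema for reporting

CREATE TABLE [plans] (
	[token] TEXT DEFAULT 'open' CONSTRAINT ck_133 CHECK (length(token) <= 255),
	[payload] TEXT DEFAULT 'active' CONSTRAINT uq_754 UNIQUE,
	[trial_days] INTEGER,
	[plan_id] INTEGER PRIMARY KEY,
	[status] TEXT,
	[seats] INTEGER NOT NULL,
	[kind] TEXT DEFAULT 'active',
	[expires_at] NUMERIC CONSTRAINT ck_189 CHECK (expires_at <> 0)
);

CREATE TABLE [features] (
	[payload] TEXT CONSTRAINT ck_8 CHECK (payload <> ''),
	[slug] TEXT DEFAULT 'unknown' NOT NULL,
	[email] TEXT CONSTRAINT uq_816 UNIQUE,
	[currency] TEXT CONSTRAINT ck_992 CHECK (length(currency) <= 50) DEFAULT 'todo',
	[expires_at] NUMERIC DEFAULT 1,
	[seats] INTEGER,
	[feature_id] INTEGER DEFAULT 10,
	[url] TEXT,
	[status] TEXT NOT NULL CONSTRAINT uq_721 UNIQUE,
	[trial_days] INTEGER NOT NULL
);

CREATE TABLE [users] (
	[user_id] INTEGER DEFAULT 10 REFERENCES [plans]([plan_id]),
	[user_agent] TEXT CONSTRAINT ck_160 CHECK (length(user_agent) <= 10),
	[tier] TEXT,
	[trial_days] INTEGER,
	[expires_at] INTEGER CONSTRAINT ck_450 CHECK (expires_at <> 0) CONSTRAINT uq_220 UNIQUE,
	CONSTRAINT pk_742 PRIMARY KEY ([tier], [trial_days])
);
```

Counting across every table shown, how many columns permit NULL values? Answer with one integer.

plans: 6 nullable (token, payload, trial_days, status, kind, expires_at — PK (plan_id) and explicit NOT NULL columns excluded).
features: 7 nullable (payload, email, currency, expires_at, seats, feature_id, url — PK none and explicit NOT NULL columns excluded).
users: 3 nullable (user_id, user_agent, expires_at — PK (tier, trial_days) and explicit NOT NULL columns excluded).
Total: 6 + 7 + 3 = 16.

16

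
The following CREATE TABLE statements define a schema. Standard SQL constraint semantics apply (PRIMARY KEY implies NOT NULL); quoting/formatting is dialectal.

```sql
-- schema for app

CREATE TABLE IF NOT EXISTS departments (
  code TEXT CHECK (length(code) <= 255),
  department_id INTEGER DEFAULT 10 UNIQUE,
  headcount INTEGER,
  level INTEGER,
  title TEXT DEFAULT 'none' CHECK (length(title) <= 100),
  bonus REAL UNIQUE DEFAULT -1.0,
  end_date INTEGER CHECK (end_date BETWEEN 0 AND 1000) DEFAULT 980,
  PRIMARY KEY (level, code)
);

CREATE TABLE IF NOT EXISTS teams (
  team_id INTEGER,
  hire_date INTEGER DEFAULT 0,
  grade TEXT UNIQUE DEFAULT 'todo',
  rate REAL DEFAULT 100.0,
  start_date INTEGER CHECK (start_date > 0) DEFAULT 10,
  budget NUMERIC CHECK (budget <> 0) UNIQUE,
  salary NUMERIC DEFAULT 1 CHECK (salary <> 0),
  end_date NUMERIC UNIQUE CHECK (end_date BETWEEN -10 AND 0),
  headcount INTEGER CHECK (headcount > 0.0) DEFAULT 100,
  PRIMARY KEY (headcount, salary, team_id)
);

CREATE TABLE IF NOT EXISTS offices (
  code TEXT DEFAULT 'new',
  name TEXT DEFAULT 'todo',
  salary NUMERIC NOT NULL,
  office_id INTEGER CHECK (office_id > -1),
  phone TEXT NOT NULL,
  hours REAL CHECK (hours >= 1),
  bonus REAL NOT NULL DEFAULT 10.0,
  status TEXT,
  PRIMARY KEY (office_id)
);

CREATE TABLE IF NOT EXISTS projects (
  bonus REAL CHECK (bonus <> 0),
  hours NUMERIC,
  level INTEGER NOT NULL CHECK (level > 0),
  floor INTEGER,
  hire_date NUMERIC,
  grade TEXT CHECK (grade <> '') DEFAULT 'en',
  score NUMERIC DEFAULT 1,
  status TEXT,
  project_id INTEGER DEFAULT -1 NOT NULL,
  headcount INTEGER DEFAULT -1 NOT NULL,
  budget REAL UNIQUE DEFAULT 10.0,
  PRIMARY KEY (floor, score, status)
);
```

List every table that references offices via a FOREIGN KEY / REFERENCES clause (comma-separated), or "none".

No REFERENCES clause anywhere in the schema names offices.

none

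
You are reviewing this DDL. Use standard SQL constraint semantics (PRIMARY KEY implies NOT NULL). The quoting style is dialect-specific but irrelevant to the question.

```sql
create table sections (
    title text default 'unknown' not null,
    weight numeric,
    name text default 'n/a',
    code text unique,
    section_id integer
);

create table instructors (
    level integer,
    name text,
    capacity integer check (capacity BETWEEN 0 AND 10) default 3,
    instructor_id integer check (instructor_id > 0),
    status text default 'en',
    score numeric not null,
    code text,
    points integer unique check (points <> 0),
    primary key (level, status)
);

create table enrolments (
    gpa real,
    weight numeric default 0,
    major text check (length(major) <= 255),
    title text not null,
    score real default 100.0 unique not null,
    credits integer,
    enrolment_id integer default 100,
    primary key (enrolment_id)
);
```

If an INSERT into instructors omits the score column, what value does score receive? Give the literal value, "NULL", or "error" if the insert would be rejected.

score has no DEFAULT clause.
Omitting it would insert NULL, but it is declared NOT NULL, so the INSERT fails.

error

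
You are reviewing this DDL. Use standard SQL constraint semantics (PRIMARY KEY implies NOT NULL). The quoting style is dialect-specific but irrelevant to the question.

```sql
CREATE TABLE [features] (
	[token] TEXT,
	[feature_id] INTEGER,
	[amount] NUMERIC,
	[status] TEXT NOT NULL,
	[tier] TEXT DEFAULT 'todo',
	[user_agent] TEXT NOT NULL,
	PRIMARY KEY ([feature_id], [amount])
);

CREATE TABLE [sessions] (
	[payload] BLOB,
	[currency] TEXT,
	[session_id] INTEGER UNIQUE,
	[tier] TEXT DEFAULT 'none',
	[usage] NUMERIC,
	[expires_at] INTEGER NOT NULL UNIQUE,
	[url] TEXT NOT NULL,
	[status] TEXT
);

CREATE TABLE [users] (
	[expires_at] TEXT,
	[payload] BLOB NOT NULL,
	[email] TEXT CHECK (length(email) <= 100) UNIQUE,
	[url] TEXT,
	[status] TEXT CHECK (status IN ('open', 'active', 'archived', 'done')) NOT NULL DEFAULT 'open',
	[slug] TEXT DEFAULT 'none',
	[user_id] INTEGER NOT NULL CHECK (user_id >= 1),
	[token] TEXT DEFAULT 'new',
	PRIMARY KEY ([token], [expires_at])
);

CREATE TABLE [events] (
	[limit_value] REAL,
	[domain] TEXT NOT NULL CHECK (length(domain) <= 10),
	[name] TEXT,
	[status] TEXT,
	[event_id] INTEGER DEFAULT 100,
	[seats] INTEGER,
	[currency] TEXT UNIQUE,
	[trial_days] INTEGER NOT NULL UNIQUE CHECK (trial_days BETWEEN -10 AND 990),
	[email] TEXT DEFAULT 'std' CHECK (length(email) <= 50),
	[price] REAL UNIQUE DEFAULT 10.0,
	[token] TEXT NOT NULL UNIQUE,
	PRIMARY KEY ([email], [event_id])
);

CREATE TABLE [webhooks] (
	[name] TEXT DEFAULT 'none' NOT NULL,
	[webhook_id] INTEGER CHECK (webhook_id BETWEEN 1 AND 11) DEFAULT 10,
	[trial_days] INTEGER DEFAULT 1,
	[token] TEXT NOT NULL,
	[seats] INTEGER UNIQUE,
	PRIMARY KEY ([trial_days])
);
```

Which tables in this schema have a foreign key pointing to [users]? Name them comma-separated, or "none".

No REFERENCES clause anywhere in the schema names users.

none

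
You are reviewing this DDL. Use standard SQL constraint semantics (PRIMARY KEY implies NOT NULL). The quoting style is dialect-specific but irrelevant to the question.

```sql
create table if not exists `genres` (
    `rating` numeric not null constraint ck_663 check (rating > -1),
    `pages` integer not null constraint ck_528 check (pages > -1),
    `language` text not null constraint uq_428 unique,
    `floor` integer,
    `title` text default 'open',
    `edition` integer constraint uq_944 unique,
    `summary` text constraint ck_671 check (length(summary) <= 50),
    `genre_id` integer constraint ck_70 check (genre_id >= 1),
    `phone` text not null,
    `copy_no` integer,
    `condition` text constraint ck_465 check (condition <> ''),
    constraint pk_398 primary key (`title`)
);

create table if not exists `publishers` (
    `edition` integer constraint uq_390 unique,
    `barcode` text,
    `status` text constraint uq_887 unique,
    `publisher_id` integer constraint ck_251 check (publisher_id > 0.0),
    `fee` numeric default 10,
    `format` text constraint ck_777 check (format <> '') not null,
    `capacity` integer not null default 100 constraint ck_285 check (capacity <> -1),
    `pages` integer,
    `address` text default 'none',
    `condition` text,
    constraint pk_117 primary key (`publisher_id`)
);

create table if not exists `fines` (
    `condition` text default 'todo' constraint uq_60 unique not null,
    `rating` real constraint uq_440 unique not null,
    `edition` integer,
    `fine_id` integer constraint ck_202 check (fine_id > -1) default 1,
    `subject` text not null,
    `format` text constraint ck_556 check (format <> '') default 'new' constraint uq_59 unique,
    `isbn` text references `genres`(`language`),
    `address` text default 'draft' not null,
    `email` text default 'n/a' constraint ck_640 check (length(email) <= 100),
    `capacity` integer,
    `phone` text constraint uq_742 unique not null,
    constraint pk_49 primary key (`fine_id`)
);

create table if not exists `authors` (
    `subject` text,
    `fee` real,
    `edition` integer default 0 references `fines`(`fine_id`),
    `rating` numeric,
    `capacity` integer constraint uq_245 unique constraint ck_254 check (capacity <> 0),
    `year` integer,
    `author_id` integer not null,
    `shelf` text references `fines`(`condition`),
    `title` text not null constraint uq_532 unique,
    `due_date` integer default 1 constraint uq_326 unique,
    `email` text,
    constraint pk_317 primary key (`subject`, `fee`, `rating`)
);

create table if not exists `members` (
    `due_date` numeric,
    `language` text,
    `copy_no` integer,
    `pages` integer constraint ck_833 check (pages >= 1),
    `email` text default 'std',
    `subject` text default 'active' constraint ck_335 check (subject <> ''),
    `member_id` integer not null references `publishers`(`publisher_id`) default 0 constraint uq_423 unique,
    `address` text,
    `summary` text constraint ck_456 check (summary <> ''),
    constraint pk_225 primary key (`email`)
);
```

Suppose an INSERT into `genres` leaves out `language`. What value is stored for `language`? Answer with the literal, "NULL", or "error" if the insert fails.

language has no DEFAULT clause.
Omitting it would insert NULL, but it is declared NOT NULL, so the INSERT fails.

error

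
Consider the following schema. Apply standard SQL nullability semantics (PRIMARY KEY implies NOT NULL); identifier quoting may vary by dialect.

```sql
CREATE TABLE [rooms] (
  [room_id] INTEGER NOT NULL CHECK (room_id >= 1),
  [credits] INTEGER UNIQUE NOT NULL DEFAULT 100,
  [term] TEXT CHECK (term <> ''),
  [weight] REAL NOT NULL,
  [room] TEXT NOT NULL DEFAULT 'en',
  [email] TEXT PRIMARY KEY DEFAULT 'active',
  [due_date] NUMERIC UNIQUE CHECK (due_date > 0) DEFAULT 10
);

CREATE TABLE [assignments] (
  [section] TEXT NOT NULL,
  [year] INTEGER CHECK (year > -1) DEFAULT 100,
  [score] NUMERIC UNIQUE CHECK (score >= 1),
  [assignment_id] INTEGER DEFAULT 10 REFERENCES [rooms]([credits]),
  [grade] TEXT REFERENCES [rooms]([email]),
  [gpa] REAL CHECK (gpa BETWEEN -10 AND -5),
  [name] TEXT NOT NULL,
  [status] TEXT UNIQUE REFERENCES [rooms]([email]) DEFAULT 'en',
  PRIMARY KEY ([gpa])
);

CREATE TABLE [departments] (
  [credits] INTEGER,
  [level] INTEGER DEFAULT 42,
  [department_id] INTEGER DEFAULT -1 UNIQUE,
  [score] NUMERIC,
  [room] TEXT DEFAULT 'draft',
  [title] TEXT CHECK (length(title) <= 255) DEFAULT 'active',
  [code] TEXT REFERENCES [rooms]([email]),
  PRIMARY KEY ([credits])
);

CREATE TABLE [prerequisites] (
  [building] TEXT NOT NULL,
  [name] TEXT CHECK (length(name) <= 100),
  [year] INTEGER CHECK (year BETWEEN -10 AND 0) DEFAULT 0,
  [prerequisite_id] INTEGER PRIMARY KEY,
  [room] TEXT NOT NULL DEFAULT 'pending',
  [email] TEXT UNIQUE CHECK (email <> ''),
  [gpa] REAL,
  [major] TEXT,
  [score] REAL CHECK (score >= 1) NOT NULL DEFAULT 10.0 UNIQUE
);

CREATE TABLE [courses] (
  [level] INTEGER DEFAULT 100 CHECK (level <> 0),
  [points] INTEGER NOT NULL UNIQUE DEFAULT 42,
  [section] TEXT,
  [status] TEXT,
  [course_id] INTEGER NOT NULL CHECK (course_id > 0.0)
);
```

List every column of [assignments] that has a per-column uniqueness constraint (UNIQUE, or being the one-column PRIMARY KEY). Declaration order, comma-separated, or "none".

- section: no UNIQUE or single-column PK constraint.
- year: no UNIQUE or single-column PK constraint.
- score: declared UNIQUE → unique.
- assignment_id: no UNIQUE or single-column PK constraint.
- grade: no UNIQUE or single-column PK constraint.
- gpa: single-column PRIMARY KEY → unique.
- name: no UNIQUE or single-column PK constraint.
- status: declared UNIQUE → unique.

score, gpa, status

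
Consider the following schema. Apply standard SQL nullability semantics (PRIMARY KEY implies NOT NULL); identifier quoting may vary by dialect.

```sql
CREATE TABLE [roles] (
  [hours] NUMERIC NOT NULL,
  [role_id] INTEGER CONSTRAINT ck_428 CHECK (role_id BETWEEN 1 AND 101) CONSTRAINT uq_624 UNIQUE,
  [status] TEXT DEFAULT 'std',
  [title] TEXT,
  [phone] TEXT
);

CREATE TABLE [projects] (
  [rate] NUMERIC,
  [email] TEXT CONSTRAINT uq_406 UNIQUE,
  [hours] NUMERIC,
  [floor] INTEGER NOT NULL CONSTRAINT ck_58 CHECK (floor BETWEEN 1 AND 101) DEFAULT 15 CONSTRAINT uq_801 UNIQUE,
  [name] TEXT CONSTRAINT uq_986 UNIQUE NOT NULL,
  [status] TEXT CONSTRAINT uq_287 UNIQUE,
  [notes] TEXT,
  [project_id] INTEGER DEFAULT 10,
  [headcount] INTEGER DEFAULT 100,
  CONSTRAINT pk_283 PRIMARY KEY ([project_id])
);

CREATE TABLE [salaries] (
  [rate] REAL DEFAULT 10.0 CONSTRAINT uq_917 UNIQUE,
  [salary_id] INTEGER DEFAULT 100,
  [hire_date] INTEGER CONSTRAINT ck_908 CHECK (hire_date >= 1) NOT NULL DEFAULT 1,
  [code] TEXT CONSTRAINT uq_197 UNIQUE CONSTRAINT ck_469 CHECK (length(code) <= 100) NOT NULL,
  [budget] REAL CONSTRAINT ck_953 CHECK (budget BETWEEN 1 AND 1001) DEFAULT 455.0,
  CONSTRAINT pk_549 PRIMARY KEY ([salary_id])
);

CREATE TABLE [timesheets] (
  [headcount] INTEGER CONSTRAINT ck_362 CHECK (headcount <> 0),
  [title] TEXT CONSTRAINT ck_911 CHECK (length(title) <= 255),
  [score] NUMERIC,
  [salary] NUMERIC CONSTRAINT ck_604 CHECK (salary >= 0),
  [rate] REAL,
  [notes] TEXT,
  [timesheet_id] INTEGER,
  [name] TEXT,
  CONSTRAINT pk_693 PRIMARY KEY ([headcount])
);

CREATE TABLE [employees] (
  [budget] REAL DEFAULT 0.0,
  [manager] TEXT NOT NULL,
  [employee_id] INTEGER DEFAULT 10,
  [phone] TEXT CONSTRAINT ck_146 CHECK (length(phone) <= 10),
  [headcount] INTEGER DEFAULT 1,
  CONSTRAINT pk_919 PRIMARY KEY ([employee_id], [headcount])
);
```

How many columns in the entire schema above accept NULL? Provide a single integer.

roles: 4 nullable (role_id, status, title, phone — PK none and explicit NOT NULL columns excluded).
projects: 6 nullable (rate, email, hours, status, notes, headcount — PK (project_id) and explicit NOT NULL columns excluded).
salaries: 2 nullable (rate, budget — PK (salary_id) and explicit NOT NULL columns excluded).
timesheets: 7 nullable (title, score, salary, rate, notes, timesheet_id, name — PK (headcount) and explicit NOT NULL columns excluded).
employees: 2 nullable (budget, phone — PK (employee_id, headcount) and explicit NOT NULL columns excluded).
Total: 4 + 6 + 2 + 7 + 2 = 21.

21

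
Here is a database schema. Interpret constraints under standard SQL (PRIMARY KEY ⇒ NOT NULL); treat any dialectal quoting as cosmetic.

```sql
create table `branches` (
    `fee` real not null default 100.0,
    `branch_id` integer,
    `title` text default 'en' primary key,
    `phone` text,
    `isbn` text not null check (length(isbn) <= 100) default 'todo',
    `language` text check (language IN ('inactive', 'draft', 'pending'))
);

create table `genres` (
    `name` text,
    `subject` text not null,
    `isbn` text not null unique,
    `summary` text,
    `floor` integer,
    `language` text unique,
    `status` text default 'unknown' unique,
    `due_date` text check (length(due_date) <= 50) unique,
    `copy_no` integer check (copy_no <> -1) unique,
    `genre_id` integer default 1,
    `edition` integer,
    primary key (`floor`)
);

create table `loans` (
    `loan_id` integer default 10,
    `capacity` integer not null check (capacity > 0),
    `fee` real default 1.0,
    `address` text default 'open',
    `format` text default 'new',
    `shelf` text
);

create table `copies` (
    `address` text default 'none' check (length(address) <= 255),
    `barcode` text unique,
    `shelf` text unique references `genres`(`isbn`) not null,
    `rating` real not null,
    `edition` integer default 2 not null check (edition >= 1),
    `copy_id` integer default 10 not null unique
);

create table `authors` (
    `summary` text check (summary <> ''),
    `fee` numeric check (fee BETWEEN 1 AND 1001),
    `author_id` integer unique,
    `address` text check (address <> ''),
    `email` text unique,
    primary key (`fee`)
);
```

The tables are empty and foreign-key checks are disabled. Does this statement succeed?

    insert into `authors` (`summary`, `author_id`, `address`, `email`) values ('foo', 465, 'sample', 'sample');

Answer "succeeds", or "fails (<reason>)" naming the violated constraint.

fee is omitted from the column list and has no DEFAULT, so it would receive NULL.
But fee is part of the PRIMARY KEY (implied NOT NULL).

fails (NOT NULL on fee)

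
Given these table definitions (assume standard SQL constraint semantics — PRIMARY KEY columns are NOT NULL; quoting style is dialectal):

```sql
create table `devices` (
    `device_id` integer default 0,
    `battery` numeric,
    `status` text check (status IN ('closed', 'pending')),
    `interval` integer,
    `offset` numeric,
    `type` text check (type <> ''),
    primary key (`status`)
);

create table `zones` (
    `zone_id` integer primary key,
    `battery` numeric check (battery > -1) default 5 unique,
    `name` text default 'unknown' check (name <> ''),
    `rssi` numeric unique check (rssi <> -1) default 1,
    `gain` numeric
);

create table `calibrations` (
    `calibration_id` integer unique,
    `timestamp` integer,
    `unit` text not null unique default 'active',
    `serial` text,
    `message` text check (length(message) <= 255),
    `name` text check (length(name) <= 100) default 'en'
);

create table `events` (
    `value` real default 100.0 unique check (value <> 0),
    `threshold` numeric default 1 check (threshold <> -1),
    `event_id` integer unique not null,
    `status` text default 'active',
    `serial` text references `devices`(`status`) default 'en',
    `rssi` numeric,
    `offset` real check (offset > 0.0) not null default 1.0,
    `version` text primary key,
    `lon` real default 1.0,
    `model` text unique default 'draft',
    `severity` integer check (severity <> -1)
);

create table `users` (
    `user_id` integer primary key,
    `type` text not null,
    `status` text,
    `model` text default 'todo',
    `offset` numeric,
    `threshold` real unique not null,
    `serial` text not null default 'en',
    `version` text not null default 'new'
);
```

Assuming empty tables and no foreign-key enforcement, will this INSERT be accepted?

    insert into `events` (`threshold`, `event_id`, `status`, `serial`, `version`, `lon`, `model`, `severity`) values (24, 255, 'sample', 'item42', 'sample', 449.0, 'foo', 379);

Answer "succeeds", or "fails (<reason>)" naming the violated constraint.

succeeds

NOT NULL columns: event_id is supplied; offset defaults to 1.0; version is supplied.
CHECK constraints: 24 satisfies (threshold <> -1); 379 satisfies (severity <> -1).
No constraint is violated.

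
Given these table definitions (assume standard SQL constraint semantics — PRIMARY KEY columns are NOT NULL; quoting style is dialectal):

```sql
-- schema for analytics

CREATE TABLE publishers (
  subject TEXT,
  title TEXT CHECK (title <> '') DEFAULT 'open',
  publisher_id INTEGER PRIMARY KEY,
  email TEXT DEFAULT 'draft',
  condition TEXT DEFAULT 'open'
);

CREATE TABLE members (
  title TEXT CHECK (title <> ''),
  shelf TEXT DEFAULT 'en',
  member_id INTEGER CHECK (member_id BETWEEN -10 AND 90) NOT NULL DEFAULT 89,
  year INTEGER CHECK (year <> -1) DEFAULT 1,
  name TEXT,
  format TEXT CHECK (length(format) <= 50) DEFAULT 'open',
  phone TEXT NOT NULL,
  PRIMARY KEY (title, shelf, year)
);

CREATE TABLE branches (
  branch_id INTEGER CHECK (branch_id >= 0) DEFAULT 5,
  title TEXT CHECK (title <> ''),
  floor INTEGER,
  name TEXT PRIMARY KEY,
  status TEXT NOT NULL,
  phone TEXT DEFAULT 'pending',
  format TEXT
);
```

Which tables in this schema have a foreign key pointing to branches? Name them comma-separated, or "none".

No REFERENCES clause anywhere in the schema names branches.

none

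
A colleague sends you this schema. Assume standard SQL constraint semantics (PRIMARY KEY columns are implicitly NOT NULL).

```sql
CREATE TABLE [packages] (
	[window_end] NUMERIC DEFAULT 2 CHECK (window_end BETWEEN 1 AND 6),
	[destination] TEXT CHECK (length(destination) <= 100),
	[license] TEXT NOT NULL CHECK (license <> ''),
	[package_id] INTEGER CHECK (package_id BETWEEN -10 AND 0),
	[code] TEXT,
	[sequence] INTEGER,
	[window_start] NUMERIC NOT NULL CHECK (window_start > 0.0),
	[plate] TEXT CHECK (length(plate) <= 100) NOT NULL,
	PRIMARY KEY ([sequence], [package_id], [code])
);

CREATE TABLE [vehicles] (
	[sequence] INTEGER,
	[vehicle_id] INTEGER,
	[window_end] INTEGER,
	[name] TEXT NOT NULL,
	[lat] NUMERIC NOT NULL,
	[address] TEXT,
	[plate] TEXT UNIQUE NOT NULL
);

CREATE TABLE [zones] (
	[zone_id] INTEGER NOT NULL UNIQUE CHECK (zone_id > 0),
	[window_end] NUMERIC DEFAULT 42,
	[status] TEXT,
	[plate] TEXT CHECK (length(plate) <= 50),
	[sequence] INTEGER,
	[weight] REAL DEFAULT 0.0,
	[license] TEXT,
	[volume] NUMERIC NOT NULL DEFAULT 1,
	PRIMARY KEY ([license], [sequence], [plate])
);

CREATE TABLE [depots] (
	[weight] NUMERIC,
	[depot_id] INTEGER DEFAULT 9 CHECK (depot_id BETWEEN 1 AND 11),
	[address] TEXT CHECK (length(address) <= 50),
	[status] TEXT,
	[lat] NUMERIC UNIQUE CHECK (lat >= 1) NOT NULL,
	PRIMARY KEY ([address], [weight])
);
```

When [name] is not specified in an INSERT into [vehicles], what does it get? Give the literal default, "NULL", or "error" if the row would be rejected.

name has no DEFAULT clause.
Omitting it would insert NULL, but it is declared NOT NULL, so the INSERT fails.

error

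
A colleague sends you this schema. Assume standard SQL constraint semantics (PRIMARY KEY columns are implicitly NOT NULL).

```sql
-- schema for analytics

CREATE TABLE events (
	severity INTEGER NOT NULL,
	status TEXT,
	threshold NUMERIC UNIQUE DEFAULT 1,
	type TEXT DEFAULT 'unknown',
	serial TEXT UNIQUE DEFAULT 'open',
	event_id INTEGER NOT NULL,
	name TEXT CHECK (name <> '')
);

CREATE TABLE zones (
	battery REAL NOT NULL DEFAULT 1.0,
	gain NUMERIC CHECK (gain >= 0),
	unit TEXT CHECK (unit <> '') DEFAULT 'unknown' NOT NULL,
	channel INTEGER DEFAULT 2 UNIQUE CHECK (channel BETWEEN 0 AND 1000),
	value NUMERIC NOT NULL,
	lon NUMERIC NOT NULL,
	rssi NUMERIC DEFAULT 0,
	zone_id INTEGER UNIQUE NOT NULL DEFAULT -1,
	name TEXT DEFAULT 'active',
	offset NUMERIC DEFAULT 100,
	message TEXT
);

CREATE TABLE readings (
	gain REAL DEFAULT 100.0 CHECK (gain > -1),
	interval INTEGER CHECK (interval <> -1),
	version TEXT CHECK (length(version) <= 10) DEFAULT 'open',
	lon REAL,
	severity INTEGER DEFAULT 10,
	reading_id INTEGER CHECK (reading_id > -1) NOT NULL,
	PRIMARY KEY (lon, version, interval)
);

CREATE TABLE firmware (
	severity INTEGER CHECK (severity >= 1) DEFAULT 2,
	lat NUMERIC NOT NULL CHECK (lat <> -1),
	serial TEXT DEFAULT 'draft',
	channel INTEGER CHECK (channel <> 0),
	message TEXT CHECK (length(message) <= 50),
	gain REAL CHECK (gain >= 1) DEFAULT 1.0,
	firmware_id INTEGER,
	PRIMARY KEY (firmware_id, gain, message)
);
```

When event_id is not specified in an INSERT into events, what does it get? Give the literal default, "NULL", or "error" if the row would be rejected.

event_id has no DEFAULT clause.
Omitting it would insert NULL, but it is declared NOT NULL, so the INSERT fails.

error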